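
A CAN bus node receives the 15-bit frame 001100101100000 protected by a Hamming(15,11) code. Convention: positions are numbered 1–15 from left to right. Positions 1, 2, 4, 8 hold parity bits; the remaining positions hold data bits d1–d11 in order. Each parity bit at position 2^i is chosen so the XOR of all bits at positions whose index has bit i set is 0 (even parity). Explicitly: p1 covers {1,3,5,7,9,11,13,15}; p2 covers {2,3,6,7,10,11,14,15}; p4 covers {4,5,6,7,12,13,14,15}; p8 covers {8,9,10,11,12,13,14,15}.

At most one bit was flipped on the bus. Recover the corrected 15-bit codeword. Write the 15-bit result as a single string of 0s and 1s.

000100101100000

s1 (pos 1,3,5,7,9,11,13,15): 0⊕1⊕0⊕1⊕1⊕0⊕0⊕0 = 1
s2 (pos 2,3,6,7,10,11,14,15): 0⊕1⊕0⊕1⊕1⊕0⊕0⊕0 = 1
s4 (pos 4,5,6,7,12,13,14,15): 1⊕0⊕0⊕1⊕0⊕0⊕0⊕0 = 0
s8 (pos 8,9,10,11,12,13,14,15): 0⊕1⊕1⊕0⊕0⊕0⊕0⊕0 = 0
Syndrome s8…s1 = 0011 → error at position 3.
Flip position 3: 001100101100000 → 000100101100000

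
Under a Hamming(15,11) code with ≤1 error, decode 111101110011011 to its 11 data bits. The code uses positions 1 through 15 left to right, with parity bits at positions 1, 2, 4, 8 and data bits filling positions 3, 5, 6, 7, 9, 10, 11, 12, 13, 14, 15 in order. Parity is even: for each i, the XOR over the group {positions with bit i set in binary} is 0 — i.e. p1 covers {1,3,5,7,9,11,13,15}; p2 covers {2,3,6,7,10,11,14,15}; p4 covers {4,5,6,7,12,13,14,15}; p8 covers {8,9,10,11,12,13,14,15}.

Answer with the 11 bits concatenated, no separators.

s1 (pos 1,3,5,7,9,11,13,15): 1⊕1⊕0⊕1⊕0⊕1⊕0⊕1 = 1
s2 (pos 2,3,6,7,10,11,14,15): 1⊕1⊕1⊕1⊕0⊕1⊕1⊕1 = 1
s4 (pos 4,5,6,7,12,13,14,15): 1⊕0⊕1⊕1⊕1⊕0⊕1⊕1 = 0
s8 (pos 8,9,10,11,12,13,14,15): 1⊕0⊕0⊕1⊕1⊕0⊕1⊕1 = 1
Syndrome s8…s1 = 1011 → error at position 11.
Flip position 11: 111101110011011 → 111101110001011
Read data bits from positions 3,5,6,7,9,10,11,12,13,14,15: 10110001011

10110001011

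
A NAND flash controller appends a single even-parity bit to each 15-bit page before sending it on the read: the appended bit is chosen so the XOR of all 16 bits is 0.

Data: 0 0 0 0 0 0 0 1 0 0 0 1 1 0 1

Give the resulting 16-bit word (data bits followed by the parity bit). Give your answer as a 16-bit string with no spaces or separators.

XOR of the 15 data bits: 0⊕0⊕0⊕0⊕0⊕0⊕0⊕1⊕0⊕0⊕0⊕1⊕1⊕0⊕1 = 0
Parity bit = 0 (so all 16 bits XOR to 0).

0000000100011010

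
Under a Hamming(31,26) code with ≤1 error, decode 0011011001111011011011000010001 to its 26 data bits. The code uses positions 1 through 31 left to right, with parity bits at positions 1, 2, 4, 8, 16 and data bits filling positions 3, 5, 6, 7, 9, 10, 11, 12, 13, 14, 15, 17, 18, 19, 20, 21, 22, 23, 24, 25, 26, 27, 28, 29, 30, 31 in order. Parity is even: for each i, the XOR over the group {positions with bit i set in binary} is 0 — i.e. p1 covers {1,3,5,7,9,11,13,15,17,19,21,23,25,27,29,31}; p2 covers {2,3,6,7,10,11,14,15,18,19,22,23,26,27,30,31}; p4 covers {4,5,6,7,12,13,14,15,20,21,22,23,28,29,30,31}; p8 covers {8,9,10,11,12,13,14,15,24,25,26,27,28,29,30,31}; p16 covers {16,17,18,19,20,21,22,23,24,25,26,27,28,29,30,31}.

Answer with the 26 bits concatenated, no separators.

10110111101011011000010000

s1 (pos 1,3,5,7,9,11,13,15,17,19,21,23,25,27,29,31): 0⊕1⊕0⊕1⊕0⊕1⊕1⊕1⊕0⊕1⊕1⊕0⊕0⊕1⊕0⊕1 = 1
s2 (pos 2,3,6,7,10,11,14,15,18,19,22,23,26,27,30,31): 0⊕1⊕1⊕1⊕1⊕1⊕0⊕1⊕1⊕1⊕1⊕0⊕0⊕1⊕0⊕1 = 1
s4 (pos 4,5,6,7,12,13,14,15,20,21,22,23,28,29,30,31): 1⊕0⊕1⊕1⊕1⊕1⊕0⊕1⊕0⊕1⊕1⊕0⊕0⊕0⊕0⊕1 = 1
s8 (pos 8,9,10,11,12,13,14,15,24,25,26,27,28,29,30,31): 0⊕0⊕1⊕1⊕1⊕1⊕0⊕1⊕0⊕0⊕0⊕1⊕0⊕0⊕0⊕1 = 1
s16 (pos 16,17,18,19,20,21,22,23,24,25,26,27,28,29,30,31): 1⊕0⊕1⊕1⊕0⊕1⊕1⊕0⊕0⊕0⊕0⊕1⊕0⊕0⊕0⊕1 = 1
Syndrome s16…s1 = 11111 → error at position 31.
Flip position 31: 0011011001111011011011000010001 → 0011011001111011011011000010000
Read data bits from positions 3,5,6,7,9,10,11,12,13,14,15,17,18,19,20,21,22,23,24,25,26,27,28,29,30,31: 10110111101011011000010000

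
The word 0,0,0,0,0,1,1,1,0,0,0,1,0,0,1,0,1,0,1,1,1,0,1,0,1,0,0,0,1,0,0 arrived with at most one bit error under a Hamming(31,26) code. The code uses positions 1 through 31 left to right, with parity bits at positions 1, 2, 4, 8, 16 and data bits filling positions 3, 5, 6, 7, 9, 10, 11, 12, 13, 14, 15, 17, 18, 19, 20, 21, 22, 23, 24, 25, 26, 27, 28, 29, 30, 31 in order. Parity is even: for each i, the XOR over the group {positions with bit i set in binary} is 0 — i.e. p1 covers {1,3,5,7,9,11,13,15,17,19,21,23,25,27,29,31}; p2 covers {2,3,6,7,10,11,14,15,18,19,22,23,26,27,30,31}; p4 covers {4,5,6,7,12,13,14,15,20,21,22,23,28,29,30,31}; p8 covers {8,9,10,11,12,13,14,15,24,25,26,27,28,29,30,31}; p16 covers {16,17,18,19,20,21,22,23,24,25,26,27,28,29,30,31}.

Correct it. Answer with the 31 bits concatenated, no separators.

s1 (pos 1,3,5,7,9,11,13,15,17,19,21,23,25,27,29,31): 0⊕0⊕0⊕1⊕0⊕0⊕0⊕1⊕1⊕1⊕1⊕1⊕1⊕0⊕1⊕0 = 0
s2 (pos 2,3,6,7,10,11,14,15,18,19,22,23,26,27,30,31): 0⊕0⊕1⊕1⊕0⊕0⊕0⊕1⊕0⊕1⊕0⊕1⊕0⊕0⊕0⊕0 = 1
s4 (pos 4,5,6,7,12,13,14,15,20,21,22,23,28,29,30,31): 0⊕0⊕1⊕1⊕1⊕0⊕0⊕1⊕1⊕1⊕0⊕1⊕0⊕1⊕0⊕0 = 0
s8 (pos 8,9,10,11,12,13,14,15,24,25,26,27,28,29,30,31): 1⊕0⊕0⊕0⊕1⊕0⊕0⊕1⊕0⊕1⊕0⊕0⊕0⊕1⊕0⊕0 = 1
s16 (pos 16,17,18,19,20,21,22,23,24,25,26,27,28,29,30,31): 0⊕1⊕0⊕1⊕1⊕1⊕0⊕1⊕0⊕1⊕0⊕0⊕0⊕1⊕0⊕0 = 1
Syndrome s16…s1 = 11010 → error at position 26.
Flip position 26: 0000011100010010101110101000100 → 0000011100010010101110101100100

0000011100010010101110101100100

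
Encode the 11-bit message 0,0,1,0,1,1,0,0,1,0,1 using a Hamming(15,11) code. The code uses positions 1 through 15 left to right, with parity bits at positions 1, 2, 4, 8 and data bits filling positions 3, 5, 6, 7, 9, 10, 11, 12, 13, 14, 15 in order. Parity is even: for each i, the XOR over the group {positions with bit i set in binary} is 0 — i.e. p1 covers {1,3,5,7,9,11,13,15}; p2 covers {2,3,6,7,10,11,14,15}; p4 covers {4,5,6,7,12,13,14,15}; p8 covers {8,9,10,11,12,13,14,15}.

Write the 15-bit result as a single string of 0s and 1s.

Place data at non-parity positions: p1 p2 0 p4 0 1 0 p8 1 1 0 0 1 0 1
p1 (pos 1,3,5,7,9,11,13,15): XOR of data positions = 0⊕0⊕0⊕1⊕0⊕1⊕1 = 1
p2 (pos 2,3,6,7,10,11,14,15): XOR of data positions = 0⊕1⊕0⊕1⊕0⊕0⊕1 = 1
p4 (pos 4,5,6,7,12,13,14,15): XOR of data positions = 0⊕1⊕0⊕0⊕1⊕0⊕1 = 1
p8 (pos 8,9,10,11,12,13,14,15): XOR of data positions = 1⊕1⊕0⊕0⊕1⊕0⊕1 = 0
Codeword: 110101001100101

110101001100101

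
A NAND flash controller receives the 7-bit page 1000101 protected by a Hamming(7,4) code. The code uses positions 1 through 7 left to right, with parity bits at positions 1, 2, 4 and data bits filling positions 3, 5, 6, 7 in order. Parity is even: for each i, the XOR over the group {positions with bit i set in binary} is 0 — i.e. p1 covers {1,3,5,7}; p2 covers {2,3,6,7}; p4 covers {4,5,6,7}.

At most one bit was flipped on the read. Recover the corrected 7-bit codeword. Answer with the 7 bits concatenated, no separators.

1010101

s1 (pos 1,3,5,7): 1⊕0⊕1⊕1 = 1
s2 (pos 2,3,6,7): 0⊕0⊕0⊕1 = 1
s4 (pos 4,5,6,7): 0⊕1⊕0⊕1 = 0
Syndrome s4…s1 = 011 → error at position 3.
Flip position 3: 1000101 → 1010101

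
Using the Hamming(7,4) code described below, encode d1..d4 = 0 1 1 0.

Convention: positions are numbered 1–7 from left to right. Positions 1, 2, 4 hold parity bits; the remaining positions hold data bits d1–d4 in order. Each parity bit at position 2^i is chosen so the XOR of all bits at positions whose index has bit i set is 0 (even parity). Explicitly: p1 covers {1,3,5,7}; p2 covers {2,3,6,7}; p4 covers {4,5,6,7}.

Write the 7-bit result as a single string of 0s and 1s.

Place data at non-parity positions: p1 p2 0 p4 1 1 0
p1 (pos 1,3,5,7): XOR of data positions = 0⊕1⊕0 = 1
p2 (pos 2,3,6,7): XOR of data positions = 0⊕1⊕0 = 1
p4 (pos 4,5,6,7): XOR of data positions = 1⊕1⊕0 = 0
Codeword: 1100110

1100110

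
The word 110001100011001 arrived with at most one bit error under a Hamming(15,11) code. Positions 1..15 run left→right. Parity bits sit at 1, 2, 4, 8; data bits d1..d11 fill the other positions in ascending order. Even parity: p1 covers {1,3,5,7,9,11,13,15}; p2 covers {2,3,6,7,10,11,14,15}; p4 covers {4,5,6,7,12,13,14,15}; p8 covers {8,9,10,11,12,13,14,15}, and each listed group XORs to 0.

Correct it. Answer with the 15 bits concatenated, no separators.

110001100111001

s1 (pos 1,3,5,7,9,11,13,15): 1⊕0⊕0⊕1⊕0⊕1⊕0⊕1 = 0
s2 (pos 2,3,6,7,10,11,14,15): 1⊕0⊕1⊕1⊕0⊕1⊕0⊕1 = 1
s4 (pos 4,5,6,7,12,13,14,15): 0⊕0⊕1⊕1⊕1⊕0⊕0⊕1 = 0
s8 (pos 8,9,10,11,12,13,14,15): 0⊕0⊕0⊕1⊕1⊕0⊕0⊕1 = 1
Syndrome s8…s1 = 1010 → error at position 10.
Flip position 10: 110001100011001 → 110001100111001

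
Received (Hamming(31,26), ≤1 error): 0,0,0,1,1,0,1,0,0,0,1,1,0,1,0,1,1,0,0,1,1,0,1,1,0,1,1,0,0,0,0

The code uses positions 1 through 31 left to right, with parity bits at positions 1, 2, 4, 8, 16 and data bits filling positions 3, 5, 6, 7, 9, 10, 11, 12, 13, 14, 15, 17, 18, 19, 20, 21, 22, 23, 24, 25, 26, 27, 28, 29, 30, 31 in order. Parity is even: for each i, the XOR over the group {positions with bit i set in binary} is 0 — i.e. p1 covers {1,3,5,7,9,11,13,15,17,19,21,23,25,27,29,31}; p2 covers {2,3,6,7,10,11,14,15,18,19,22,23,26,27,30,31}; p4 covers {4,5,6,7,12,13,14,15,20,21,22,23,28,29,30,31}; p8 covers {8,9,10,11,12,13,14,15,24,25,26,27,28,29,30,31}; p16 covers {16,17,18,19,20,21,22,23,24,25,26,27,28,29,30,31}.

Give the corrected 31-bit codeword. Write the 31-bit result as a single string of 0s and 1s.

s1 (pos 1,3,5,7,9,11,13,15,17,19,21,23,25,27,29,31): 0⊕0⊕1⊕1⊕0⊕1⊕0⊕0⊕1⊕0⊕1⊕1⊕0⊕1⊕0⊕0 = 1
s2 (pos 2,3,6,7,10,11,14,15,18,19,22,23,26,27,30,31): 0⊕0⊕0⊕1⊕0⊕1⊕1⊕0⊕0⊕0⊕0⊕1⊕1⊕1⊕0⊕0 = 0
s4 (pos 4,5,6,7,12,13,14,15,20,21,22,23,28,29,30,31): 1⊕1⊕0⊕1⊕1⊕0⊕1⊕0⊕1⊕1⊕0⊕1⊕0⊕0⊕0⊕0 = 0
s8 (pos 8,9,10,11,12,13,14,15,24,25,26,27,28,29,30,31): 0⊕0⊕0⊕1⊕1⊕0⊕1⊕0⊕1⊕0⊕1⊕1⊕0⊕0⊕0⊕0 = 0
s16 (pos 16,17,18,19,20,21,22,23,24,25,26,27,28,29,30,31): 1⊕1⊕0⊕0⊕1⊕1⊕0⊕1⊕1⊕0⊕1⊕1⊕0⊕0⊕0⊕0 = 0
Syndrome s16…s1 = 00001 → error at position 1.
Flip position 1: 0001101000110101100110110110000 → 1001101000110101100110110110000

1001101000110101100110110110000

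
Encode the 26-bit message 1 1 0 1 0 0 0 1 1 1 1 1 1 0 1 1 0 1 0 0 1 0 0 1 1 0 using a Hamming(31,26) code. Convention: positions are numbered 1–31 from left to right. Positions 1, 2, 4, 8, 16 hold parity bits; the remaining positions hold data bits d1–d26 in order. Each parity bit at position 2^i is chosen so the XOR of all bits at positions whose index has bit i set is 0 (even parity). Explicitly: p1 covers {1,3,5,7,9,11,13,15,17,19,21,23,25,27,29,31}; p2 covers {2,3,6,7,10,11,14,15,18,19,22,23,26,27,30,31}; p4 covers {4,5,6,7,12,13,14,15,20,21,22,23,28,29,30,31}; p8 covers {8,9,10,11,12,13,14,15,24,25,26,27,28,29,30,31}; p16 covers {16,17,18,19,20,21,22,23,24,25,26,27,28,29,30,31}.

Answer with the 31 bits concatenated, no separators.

1011101100011110110110100100110

Place data at non-parity positions: p1 p2 1 p4 1 0 1 p8 0 0 0 1 1 1 1 p16 1 1 0 1 1 0 1 0 0 1 0 0 1 1 0
p1 (pos 1,3,5,7,9,11,13,15,17,19,21,23,25,27,29,31): XOR of data positions = 1⊕1⊕1⊕0⊕0⊕1⊕1⊕1⊕0⊕1⊕1⊕0⊕0⊕1⊕0 = 1
p2 (pos 2,3,6,7,10,11,14,15,18,19,22,23,26,27,30,31): XOR of data positions = 1⊕0⊕1⊕0⊕0⊕1⊕1⊕1⊕0⊕0⊕1⊕1⊕0⊕1⊕0 = 0
p4 (pos 4,5,6,7,12,13,14,15,20,21,22,23,28,29,30,31): XOR of data positions = 1⊕0⊕1⊕1⊕1⊕1⊕1⊕1⊕1⊕0⊕1⊕0⊕1⊕1⊕0 = 1
p8 (pos 8,9,10,11,12,13,14,15,24,25,26,27,28,29,30,31): XOR of data positions = 0⊕0⊕0⊕1⊕1⊕1⊕1⊕0⊕0⊕1⊕0⊕0⊕1⊕1⊕0 = 1
p16 (pos 16,17,18,19,20,21,22,23,24,25,26,27,28,29,30,31): XOR of data positions = 1⊕1⊕0⊕1⊕1⊕0⊕1⊕0⊕0⊕1⊕0⊕0⊕1⊕1⊕0 = 0
Codeword: 1011101100011110110110100100110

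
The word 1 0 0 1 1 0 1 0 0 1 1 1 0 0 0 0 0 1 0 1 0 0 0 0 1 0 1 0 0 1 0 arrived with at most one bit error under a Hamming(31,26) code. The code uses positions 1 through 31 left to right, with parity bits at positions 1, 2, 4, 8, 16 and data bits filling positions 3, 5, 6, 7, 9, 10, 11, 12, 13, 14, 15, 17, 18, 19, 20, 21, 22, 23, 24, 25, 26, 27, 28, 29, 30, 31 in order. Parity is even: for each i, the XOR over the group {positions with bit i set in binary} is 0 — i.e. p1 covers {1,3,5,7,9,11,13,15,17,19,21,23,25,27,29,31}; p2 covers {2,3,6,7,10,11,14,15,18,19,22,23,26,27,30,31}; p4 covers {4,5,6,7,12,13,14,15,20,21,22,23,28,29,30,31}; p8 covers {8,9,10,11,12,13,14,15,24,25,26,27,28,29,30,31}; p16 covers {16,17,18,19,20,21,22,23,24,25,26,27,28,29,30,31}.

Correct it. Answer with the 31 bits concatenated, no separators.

s1 (pos 1,3,5,7,9,11,13,15,17,19,21,23,25,27,29,31): 1⊕0⊕1⊕1⊕0⊕1⊕0⊕0⊕0⊕0⊕0⊕0⊕1⊕1⊕0⊕0 = 0
s2 (pos 2,3,6,7,10,11,14,15,18,19,22,23,26,27,30,31): 0⊕0⊕0⊕1⊕1⊕1⊕0⊕0⊕1⊕0⊕0⊕0⊕0⊕1⊕1⊕0 = 0
s4 (pos 4,5,6,7,12,13,14,15,20,21,22,23,28,29,30,31): 1⊕1⊕0⊕1⊕1⊕0⊕0⊕0⊕1⊕0⊕0⊕0⊕0⊕0⊕1⊕0 = 0
s8 (pos 8,9,10,11,12,13,14,15,24,25,26,27,28,29,30,31): 0⊕0⊕1⊕1⊕1⊕0⊕0⊕0⊕0⊕1⊕0⊕1⊕0⊕0⊕1⊕0 = 0
s16 (pos 16,17,18,19,20,21,22,23,24,25,26,27,28,29,30,31): 0⊕0⊕1⊕0⊕1⊕0⊕0⊕0⊕0⊕1⊕0⊕1⊕0⊕0⊕1⊕0 = 1
Syndrome s16…s1 = 10000 → error at position 16.
Flip position 16: 1001101001110000010100001010010 → 1001101001110001010100001010010

1001101001110001010100001010010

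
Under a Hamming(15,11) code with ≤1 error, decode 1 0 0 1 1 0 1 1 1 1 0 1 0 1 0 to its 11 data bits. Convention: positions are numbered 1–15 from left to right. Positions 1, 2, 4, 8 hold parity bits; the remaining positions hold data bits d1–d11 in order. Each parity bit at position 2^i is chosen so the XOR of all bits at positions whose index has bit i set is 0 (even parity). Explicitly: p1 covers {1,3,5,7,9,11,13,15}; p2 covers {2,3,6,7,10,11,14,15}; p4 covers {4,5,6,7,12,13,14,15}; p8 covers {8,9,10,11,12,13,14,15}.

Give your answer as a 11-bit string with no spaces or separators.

s1 (pos 1,3,5,7,9,11,13,15): 1⊕0⊕1⊕1⊕1⊕0⊕0⊕0 = 0
s2 (pos 2,3,6,7,10,11,14,15): 0⊕0⊕0⊕1⊕1⊕0⊕1⊕0 = 1
s4 (pos 4,5,6,7,12,13,14,15): 1⊕1⊕0⊕1⊕1⊕0⊕1⊕0 = 1
s8 (pos 8,9,10,11,12,13,14,15): 1⊕1⊕1⊕0⊕1⊕0⊕1⊕0 = 1
Syndrome s8…s1 = 1110 → error at position 14.
Flip position 14: 100110111101010 → 100110111101000
Read data bits from positions 3,5,6,7,9,10,11,12,13,14,15: 01011101000

01011101000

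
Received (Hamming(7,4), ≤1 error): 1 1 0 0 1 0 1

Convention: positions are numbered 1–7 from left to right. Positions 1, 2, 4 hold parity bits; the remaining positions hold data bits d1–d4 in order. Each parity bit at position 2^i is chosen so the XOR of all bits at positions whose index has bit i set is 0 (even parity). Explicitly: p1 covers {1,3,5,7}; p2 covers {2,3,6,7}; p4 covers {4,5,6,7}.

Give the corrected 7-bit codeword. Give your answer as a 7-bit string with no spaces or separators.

s1 (pos 1,3,5,7): 1⊕0⊕1⊕1 = 1
s2 (pos 2,3,6,7): 1⊕0⊕0⊕1 = 0
s4 (pos 4,5,6,7): 0⊕1⊕0⊕1 = 0
Syndrome s4…s1 = 001 → error at position 1.
Flip position 1: 1100101 → 0100101

0100101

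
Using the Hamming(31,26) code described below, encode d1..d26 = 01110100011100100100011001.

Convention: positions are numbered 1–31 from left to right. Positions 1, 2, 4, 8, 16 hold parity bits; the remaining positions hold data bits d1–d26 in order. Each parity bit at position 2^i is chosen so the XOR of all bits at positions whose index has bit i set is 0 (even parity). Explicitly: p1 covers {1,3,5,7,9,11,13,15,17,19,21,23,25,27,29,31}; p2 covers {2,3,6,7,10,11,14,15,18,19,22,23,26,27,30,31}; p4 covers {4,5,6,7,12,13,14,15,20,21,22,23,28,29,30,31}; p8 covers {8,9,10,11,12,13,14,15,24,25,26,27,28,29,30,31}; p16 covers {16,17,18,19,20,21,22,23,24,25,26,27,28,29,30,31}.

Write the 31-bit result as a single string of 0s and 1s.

1001111001000110100100100011001

Place data at non-parity positions: p1 p2 0 p4 1 1 1 p8 0 1 0 0 0 1 1 p16 1 0 0 1 0 0 1 0 0 0 1 1 0 0 1
p1 (pos 1,3,5,7,9,11,13,15,17,19,21,23,25,27,29,31): XOR of data positions = 0⊕1⊕1⊕0⊕0⊕0⊕1⊕1⊕0⊕0⊕1⊕0⊕1⊕0⊕1 = 1
p2 (pos 2,3,6,7,10,11,14,15,18,19,22,23,26,27,30,31): XOR of data positions = 0⊕1⊕1⊕1⊕0⊕1⊕1⊕0⊕0⊕0⊕1⊕0⊕1⊕0⊕1 = 0
p4 (pos 4,5,6,7,12,13,14,15,20,21,22,23,28,29,30,31): XOR of data positions = 1⊕1⊕1⊕0⊕0⊕1⊕1⊕1⊕0⊕0⊕1⊕1⊕0⊕0⊕1 = 1
p8 (pos 8,9,10,11,12,13,14,15,24,25,26,27,28,29,30,31): XOR of data positions = 0⊕1⊕0⊕0⊕0⊕1⊕1⊕0⊕0⊕0⊕1⊕1⊕0⊕0⊕1 = 0
p16 (pos 16,17,18,19,20,21,22,23,24,25,26,27,28,29,30,31): XOR of data positions = 1⊕0⊕0⊕1⊕0⊕0⊕1⊕0⊕0⊕0⊕1⊕1⊕0⊕0⊕1 = 0
Codeword: 1001111001000110100100100011001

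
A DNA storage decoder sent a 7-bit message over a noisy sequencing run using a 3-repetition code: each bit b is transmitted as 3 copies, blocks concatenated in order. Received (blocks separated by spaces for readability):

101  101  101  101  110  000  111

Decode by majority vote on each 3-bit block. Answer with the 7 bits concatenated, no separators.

1111101

Block 1 (101): 2 ones → 1
Block 2 (101): 2 ones → 1
Block 3 (101): 2 ones → 1
Block 4 (101): 2 ones → 1
Block 5 (110): 2 ones → 1
Block 6 (000): 0 ones → 0
Block 7 (111): 3 ones → 1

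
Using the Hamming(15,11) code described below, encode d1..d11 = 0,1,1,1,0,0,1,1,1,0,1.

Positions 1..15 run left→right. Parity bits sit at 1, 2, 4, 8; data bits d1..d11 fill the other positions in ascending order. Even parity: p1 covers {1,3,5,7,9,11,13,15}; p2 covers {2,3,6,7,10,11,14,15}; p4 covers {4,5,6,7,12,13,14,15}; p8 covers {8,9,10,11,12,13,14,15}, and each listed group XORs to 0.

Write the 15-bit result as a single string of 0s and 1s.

Place data at non-parity positions: p1 p2 0 p4 1 1 1 p8 0 0 1 1 1 0 1
p1 (pos 1,3,5,7,9,11,13,15): XOR of data positions = 0⊕1⊕1⊕0⊕1⊕1⊕1 = 1
p2 (pos 2,3,6,7,10,11,14,15): XOR of data positions = 0⊕1⊕1⊕0⊕1⊕0⊕1 = 0
p4 (pos 4,5,6,7,12,13,14,15): XOR of data positions = 1⊕1⊕1⊕1⊕1⊕0⊕1 = 0
p8 (pos 8,9,10,11,12,13,14,15): XOR of data positions = 0⊕0⊕1⊕1⊕1⊕0⊕1 = 0
Codeword: 100011100011101

100011100011101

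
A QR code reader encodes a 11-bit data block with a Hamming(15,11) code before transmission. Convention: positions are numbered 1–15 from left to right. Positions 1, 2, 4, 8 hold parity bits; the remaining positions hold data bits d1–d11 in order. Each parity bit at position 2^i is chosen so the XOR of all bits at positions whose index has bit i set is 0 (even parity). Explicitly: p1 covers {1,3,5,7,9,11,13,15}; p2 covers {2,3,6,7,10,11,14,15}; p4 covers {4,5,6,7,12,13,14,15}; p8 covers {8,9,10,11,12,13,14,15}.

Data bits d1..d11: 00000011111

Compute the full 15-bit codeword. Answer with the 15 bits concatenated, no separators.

110000010011111

Place data at non-parity positions: p1 p2 0 p4 0 0 0 p8 0 0 1 1 1 1 1
p1 (pos 1,3,5,7,9,11,13,15): XOR of data positions = 0⊕0⊕0⊕0⊕1⊕1⊕1 = 1
p2 (pos 2,3,6,7,10,11,14,15): XOR of data positions = 0⊕0⊕0⊕0⊕1⊕1⊕1 = 1
p4 (pos 4,5,6,7,12,13,14,15): XOR of data positions = 0⊕0⊕0⊕1⊕1⊕1⊕1 = 0
p8 (pos 8,9,10,11,12,13,14,15): XOR of data positions = 0⊕0⊕1⊕1⊕1⊕1⊕1 = 1
Codeword: 110000010011111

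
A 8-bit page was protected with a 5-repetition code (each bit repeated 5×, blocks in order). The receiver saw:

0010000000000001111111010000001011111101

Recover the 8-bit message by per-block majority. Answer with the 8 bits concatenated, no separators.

00011011

Block 1 (00100): 1 one → 0
Block 2 (00000): 0 ones → 0
Block 3 (00000): 0 ones → 0
Block 4 (11111): 5 ones → 1
Block 5 (11010): 3 ones → 1
Block 6 (00000): 0 ones → 0
Block 7 (10111): 4 ones → 1
Block 8 (11101): 4 ones → 1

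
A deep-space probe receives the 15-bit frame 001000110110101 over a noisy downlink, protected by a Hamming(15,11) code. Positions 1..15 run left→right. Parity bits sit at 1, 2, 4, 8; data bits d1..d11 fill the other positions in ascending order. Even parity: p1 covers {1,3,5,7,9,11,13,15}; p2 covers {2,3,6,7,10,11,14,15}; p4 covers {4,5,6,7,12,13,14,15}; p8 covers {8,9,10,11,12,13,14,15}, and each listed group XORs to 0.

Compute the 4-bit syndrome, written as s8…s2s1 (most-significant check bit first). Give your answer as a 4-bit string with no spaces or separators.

1111

s1 (pos 1,3,5,7,9,11,13,15): 0⊕1⊕0⊕1⊕0⊕1⊕1⊕1 = 1
s2 (pos 2,3,6,7,10,11,14,15): 0⊕1⊕0⊕1⊕1⊕1⊕0⊕1 = 1
s4 (pos 4,5,6,7,12,13,14,15): 0⊕0⊕0⊕1⊕0⊕1⊕0⊕1 = 1
s8 (pos 8,9,10,11,12,13,14,15): 1⊕0⊕1⊕1⊕0⊕1⊕0⊕1 = 1
Syndrome s8…s1 = 1111 → error at position 15.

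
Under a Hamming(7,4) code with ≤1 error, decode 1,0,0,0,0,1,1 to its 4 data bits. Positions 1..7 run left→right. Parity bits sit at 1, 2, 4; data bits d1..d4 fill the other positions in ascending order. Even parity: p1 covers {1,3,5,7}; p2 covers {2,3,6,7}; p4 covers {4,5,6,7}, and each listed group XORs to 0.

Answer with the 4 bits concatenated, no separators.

0011

s1 (pos 1,3,5,7): 1⊕0⊕0⊕1 = 0
s2 (pos 2,3,6,7): 0⊕0⊕1⊕1 = 0
s4 (pos 4,5,6,7): 0⊕0⊕1⊕1 = 0
Syndrome s4…s1 = 000 → no error.
Read data bits from positions 3,5,6,7: 0011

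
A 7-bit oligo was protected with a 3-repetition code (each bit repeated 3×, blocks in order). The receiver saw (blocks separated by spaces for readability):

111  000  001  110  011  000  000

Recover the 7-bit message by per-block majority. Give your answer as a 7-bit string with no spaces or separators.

Block 1 (111): 3 ones → 1
Block 2 (000): 0 ones → 0
Block 3 (001): 1 one → 0
Block 4 (110): 2 ones → 1
Block 5 (011): 2 ones → 1
Block 6 (000): 0 ones → 0
Block 7 (000): 0 ones → 0

1001100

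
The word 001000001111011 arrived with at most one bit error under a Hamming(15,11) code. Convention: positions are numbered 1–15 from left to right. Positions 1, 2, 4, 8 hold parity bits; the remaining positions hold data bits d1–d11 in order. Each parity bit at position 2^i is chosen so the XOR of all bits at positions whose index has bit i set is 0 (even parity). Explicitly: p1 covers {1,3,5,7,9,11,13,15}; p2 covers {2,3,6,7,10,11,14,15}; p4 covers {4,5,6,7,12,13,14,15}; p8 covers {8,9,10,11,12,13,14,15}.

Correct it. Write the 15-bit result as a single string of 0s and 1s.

s1 (pos 1,3,5,7,9,11,13,15): 0⊕1⊕0⊕0⊕1⊕1⊕0⊕1 = 0
s2 (pos 2,3,6,7,10,11,14,15): 0⊕1⊕0⊕0⊕1⊕1⊕1⊕1 = 1
s4 (pos 4,5,6,7,12,13,14,15): 0⊕0⊕0⊕0⊕1⊕0⊕1⊕1 = 1
s8 (pos 8,9,10,11,12,13,14,15): 0⊕1⊕1⊕1⊕1⊕0⊕1⊕1 = 0
Syndrome s8…s1 = 0110 → error at position 6.
Flip position 6: 001000001111011 → 001001001111011

001001001111011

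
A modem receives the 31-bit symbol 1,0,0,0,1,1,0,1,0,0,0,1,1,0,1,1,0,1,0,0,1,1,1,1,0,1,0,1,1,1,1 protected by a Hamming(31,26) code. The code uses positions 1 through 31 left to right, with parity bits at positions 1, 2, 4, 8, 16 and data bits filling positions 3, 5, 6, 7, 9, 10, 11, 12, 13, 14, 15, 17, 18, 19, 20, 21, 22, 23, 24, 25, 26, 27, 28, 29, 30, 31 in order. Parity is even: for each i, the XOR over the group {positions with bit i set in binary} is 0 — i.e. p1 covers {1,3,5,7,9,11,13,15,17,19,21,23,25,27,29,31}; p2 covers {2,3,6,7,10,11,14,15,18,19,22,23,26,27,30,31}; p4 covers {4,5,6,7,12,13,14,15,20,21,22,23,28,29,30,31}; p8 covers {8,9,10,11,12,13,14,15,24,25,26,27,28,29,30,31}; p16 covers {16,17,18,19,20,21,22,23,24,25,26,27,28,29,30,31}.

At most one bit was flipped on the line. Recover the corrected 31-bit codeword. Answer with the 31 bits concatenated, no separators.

1000110100011010010011110101111

s1 (pos 1,3,5,7,9,11,13,15,17,19,21,23,25,27,29,31): 1⊕0⊕1⊕0⊕0⊕0⊕1⊕1⊕0⊕0⊕1⊕1⊕0⊕0⊕1⊕1 = 0
s2 (pos 2,3,6,7,10,11,14,15,18,19,22,23,26,27,30,31): 0⊕0⊕1⊕0⊕0⊕0⊕0⊕1⊕1⊕0⊕1⊕1⊕1⊕0⊕1⊕1 = 0
s4 (pos 4,5,6,7,12,13,14,15,20,21,22,23,28,29,30,31): 0⊕1⊕1⊕0⊕1⊕1⊕0⊕1⊕0⊕1⊕1⊕1⊕1⊕1⊕1⊕1 = 0
s8 (pos 8,9,10,11,12,13,14,15,24,25,26,27,28,29,30,31): 1⊕0⊕0⊕0⊕1⊕1⊕0⊕1⊕1⊕0⊕1⊕0⊕1⊕1⊕1⊕1 = 0
s16 (pos 16,17,18,19,20,21,22,23,24,25,26,27,28,29,30,31): 1⊕0⊕1⊕0⊕0⊕1⊕1⊕1⊕1⊕0⊕1⊕0⊕1⊕1⊕1⊕1 = 1
Syndrome s16…s1 = 10000 → error at position 16.
Flip position 16: 1000110100011011010011110101111 → 1000110100011010010011110101111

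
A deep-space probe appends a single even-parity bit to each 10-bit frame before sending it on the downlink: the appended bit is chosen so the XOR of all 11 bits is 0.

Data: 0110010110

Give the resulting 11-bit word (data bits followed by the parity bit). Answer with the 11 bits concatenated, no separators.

01100101101

XOR of the 10 data bits: 0⊕1⊕1⊕0⊕0⊕1⊕0⊕1⊕1⊕0 = 1
Parity bit = 1 (so all 11 bits XOR to 0).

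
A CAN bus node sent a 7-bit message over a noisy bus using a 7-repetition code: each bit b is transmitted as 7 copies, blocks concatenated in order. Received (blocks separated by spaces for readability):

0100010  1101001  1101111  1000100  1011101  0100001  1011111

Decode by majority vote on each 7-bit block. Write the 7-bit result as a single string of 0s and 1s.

Block 1 (0100010): 2 ones → 0
Block 2 (1101001): 4 ones → 1
Block 3 (1101111): 6 ones → 1
Block 4 (1000100): 2 ones → 0
Block 5 (1011101): 5 ones → 1
Block 6 (0100001): 2 ones → 0
Block 7 (1011111): 6 ones → 1

0110101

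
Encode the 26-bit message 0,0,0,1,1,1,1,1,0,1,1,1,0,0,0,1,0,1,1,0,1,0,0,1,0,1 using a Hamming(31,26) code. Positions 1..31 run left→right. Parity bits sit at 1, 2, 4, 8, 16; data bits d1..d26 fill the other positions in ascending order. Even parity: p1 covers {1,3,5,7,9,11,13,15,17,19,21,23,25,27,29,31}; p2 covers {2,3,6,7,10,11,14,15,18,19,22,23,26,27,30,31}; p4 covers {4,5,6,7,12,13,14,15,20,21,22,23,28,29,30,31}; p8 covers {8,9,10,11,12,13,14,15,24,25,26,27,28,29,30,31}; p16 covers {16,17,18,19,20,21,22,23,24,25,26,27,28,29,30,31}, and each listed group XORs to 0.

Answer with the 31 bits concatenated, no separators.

1000001011110111100010110100101

Place data at non-parity positions: p1 p2 0 p4 0 0 1 p8 1 1 1 1 0 1 1 p16 1 0 0 0 1 0 1 1 0 1 0 0 1 0 1
p1 (pos 1,3,5,7,9,11,13,15,17,19,21,23,25,27,29,31): XOR of data positions = 0⊕0⊕1⊕1⊕1⊕0⊕1⊕1⊕0⊕1⊕1⊕0⊕0⊕1⊕1 = 1
p2 (pos 2,3,6,7,10,11,14,15,18,19,22,23,26,27,30,31): XOR of data positions = 0⊕0⊕1⊕1⊕1⊕1⊕1⊕0⊕0⊕0⊕1⊕1⊕0⊕0⊕1 = 0
p4 (pos 4,5,6,7,12,13,14,15,20,21,22,23,28,29,30,31): XOR of data positions = 0⊕0⊕1⊕1⊕0⊕1⊕1⊕0⊕1⊕0⊕1⊕0⊕1⊕0⊕1 = 0
p8 (pos 8,9,10,11,12,13,14,15,24,25,26,27,28,29,30,31): XOR of data positions = 1⊕1⊕1⊕1⊕0⊕1⊕1⊕1⊕0⊕1⊕0⊕0⊕1⊕0⊕1 = 0
p16 (pos 16,17,18,19,20,21,22,23,24,25,26,27,28,29,30,31): XOR of data positions = 1⊕0⊕0⊕0⊕1⊕0⊕1⊕1⊕0⊕1⊕0⊕0⊕1⊕0⊕1 = 1
Codeword: 1000001011110111100010110100101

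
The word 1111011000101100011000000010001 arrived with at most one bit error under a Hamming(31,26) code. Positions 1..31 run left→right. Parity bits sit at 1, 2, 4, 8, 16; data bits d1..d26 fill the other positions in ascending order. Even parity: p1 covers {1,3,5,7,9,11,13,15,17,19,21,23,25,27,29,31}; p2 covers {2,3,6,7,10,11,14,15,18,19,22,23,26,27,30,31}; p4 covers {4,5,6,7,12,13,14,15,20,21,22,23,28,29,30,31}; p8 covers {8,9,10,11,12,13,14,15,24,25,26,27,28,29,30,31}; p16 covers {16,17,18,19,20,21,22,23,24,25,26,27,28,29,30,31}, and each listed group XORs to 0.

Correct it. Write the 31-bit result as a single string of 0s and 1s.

1111011100101100011000000010001

s1 (pos 1,3,5,7,9,11,13,15,17,19,21,23,25,27,29,31): 1⊕1⊕0⊕1⊕0⊕1⊕1⊕0⊕0⊕1⊕0⊕0⊕0⊕1⊕0⊕1 = 0
s2 (pos 2,3,6,7,10,11,14,15,18,19,22,23,26,27,30,31): 1⊕1⊕1⊕1⊕0⊕1⊕1⊕0⊕1⊕1⊕0⊕0⊕0⊕1⊕0⊕1 = 0
s4 (pos 4,5,6,7,12,13,14,15,20,21,22,23,28,29,30,31): 1⊕0⊕1⊕1⊕0⊕1⊕1⊕0⊕0⊕0⊕0⊕0⊕0⊕0⊕0⊕1 = 0
s8 (pos 8,9,10,11,12,13,14,15,24,25,26,27,28,29,30,31): 0⊕0⊕0⊕1⊕0⊕1⊕1⊕0⊕0⊕0⊕0⊕1⊕0⊕0⊕0⊕1 = 1
s16 (pos 16,17,18,19,20,21,22,23,24,25,26,27,28,29,30,31): 0⊕0⊕1⊕1⊕0⊕0⊕0⊕0⊕0⊕0⊕0⊕1⊕0⊕0⊕0⊕1 = 0
Syndrome s16…s1 = 01000 → error at position 8.
Flip position 8: 1111011000101100011000000010001 → 1111011100101100011000000010001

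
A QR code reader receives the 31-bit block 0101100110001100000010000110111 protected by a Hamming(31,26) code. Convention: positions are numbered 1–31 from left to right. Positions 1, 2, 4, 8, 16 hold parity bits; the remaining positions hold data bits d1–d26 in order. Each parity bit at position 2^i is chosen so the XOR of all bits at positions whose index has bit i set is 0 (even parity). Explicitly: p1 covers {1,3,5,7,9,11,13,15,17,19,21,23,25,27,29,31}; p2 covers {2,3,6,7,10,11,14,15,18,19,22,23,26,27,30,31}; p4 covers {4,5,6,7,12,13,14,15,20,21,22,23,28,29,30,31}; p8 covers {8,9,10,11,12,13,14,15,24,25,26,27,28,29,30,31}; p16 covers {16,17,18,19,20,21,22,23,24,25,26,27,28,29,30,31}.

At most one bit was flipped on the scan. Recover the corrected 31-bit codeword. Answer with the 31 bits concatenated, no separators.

0101100100001100000010000110111

s1 (pos 1,3,5,7,9,11,13,15,17,19,21,23,25,27,29,31): 0⊕0⊕1⊕0⊕1⊕0⊕1⊕0⊕0⊕0⊕1⊕0⊕0⊕1⊕1⊕1 = 1
s2 (pos 2,3,6,7,10,11,14,15,18,19,22,23,26,27,30,31): 1⊕0⊕0⊕0⊕0⊕0⊕1⊕0⊕0⊕0⊕0⊕0⊕1⊕1⊕1⊕1 = 0
s4 (pos 4,5,6,7,12,13,14,15,20,21,22,23,28,29,30,31): 1⊕1⊕0⊕0⊕0⊕1⊕1⊕0⊕0⊕1⊕0⊕0⊕0⊕1⊕1⊕1 = 0
s8 (pos 8,9,10,11,12,13,14,15,24,25,26,27,28,29,30,31): 1⊕1⊕0⊕0⊕0⊕1⊕1⊕0⊕0⊕0⊕1⊕1⊕0⊕1⊕1⊕1 = 1
s16 (pos 16,17,18,19,20,21,22,23,24,25,26,27,28,29,30,31): 0⊕0⊕0⊕0⊕0⊕1⊕0⊕0⊕0⊕0⊕1⊕1⊕0⊕1⊕1⊕1 = 0
Syndrome s16…s1 = 01001 → error at position 9.
Flip position 9: 0101100110001100000010000110111 → 0101100100001100000010000110111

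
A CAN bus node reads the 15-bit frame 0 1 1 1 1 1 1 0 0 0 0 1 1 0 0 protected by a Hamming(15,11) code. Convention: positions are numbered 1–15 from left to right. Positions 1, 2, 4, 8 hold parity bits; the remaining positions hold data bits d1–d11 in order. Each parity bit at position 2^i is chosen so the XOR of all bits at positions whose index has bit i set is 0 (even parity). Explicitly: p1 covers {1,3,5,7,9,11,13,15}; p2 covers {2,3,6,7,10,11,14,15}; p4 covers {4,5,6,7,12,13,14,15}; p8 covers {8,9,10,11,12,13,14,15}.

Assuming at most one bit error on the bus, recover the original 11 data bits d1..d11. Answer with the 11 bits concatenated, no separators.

11110001100

s1 (pos 1,3,5,7,9,11,13,15): 0⊕1⊕1⊕1⊕0⊕0⊕1⊕0 = 0
s2 (pos 2,3,6,7,10,11,14,15): 1⊕1⊕1⊕1⊕0⊕0⊕0⊕0 = 0
s4 (pos 4,5,6,7,12,13,14,15): 1⊕1⊕1⊕1⊕1⊕1⊕0⊕0 = 0
s8 (pos 8,9,10,11,12,13,14,15): 0⊕0⊕0⊕0⊕1⊕1⊕0⊕0 = 0
Syndrome s8…s1 = 0000 → no error.
Read data bits from positions 3,5,6,7,9,10,11,12,13,14,15: 11110001100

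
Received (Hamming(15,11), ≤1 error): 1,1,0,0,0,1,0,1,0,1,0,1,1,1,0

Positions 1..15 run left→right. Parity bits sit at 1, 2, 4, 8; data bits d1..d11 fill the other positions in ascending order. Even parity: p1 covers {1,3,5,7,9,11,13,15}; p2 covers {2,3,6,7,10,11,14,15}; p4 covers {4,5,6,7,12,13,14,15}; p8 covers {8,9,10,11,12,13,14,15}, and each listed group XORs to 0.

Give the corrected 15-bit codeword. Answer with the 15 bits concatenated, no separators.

s1 (pos 1,3,5,7,9,11,13,15): 1⊕0⊕0⊕0⊕0⊕0⊕1⊕0 = 0
s2 (pos 2,3,6,7,10,11,14,15): 1⊕0⊕1⊕0⊕1⊕0⊕1⊕0 = 0
s4 (pos 4,5,6,7,12,13,14,15): 0⊕0⊕1⊕0⊕1⊕1⊕1⊕0 = 0
s8 (pos 8,9,10,11,12,13,14,15): 1⊕0⊕1⊕0⊕1⊕1⊕1⊕0 = 1
Syndrome s8…s1 = 1000 → error at position 8.
Flip position 8: 110001010101110 → 110001000101110

110001000101110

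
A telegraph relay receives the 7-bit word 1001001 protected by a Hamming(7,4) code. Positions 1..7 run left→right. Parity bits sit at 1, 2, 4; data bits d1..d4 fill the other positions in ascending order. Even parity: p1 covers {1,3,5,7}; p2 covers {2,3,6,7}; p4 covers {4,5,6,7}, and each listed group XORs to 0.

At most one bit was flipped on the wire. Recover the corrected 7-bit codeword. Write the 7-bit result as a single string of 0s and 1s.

1101001

s1 (pos 1,3,5,7): 1⊕0⊕0⊕1 = 0
s2 (pos 2,3,6,7): 0⊕0⊕0⊕1 = 1
s4 (pos 4,5,6,7): 1⊕0⊕0⊕1 = 0
Syndrome s4…s1 = 010 → error at position 2.
Flip position 2: 1001001 → 1101001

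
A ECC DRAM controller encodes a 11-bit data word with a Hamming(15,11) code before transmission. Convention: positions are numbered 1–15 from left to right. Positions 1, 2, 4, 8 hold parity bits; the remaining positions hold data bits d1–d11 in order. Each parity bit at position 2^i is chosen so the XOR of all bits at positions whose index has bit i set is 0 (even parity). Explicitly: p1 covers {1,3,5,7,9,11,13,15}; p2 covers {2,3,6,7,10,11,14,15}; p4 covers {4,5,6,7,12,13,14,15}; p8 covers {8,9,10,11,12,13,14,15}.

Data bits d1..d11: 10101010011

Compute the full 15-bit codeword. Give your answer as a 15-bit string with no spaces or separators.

Place data at non-parity positions: p1 p2 1 p4 0 1 0 p8 1 0 1 0 0 1 1
p1 (pos 1,3,5,7,9,11,13,15): XOR of data positions = 1⊕0⊕0⊕1⊕1⊕0⊕1 = 0
p2 (pos 2,3,6,7,10,11,14,15): XOR of data positions = 1⊕1⊕0⊕0⊕1⊕1⊕1 = 1
p4 (pos 4,5,6,7,12,13,14,15): XOR of data positions = 0⊕1⊕0⊕0⊕0⊕1⊕1 = 1
p8 (pos 8,9,10,11,12,13,14,15): XOR of data positions = 1⊕0⊕1⊕0⊕0⊕1⊕1 = 0
Codeword: 011101001010011

011101001010011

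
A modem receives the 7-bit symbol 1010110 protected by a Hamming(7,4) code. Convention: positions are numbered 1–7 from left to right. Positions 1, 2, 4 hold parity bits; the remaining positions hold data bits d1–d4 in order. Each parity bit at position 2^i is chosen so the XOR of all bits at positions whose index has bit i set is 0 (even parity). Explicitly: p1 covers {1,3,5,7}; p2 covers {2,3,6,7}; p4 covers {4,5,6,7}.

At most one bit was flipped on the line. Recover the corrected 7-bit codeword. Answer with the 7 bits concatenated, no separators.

0010110

s1 (pos 1,3,5,7): 1⊕1⊕1⊕0 = 1
s2 (pos 2,3,6,7): 0⊕1⊕1⊕0 = 0
s4 (pos 4,5,6,7): 0⊕1⊕1⊕0 = 0
Syndrome s4…s1 = 001 → error at position 1.
Flip position 1: 1010110 → 0010110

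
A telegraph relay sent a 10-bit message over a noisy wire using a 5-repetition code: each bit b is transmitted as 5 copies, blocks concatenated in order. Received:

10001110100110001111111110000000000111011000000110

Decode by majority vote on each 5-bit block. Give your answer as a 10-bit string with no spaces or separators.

0101100100

Block 1 (10001): 2 ones → 0
Block 2 (11010): 3 ones → 1
Block 3 (01100): 2 ones → 0
Block 4 (01111): 4 ones → 1
Block 5 (11111): 5 ones → 1
Block 6 (00000): 0 ones → 0
Block 7 (00000): 0 ones → 0
Block 8 (11101): 4 ones → 1
Block 9 (10000): 1 one → 0
Block 10 (00110): 2 ones → 0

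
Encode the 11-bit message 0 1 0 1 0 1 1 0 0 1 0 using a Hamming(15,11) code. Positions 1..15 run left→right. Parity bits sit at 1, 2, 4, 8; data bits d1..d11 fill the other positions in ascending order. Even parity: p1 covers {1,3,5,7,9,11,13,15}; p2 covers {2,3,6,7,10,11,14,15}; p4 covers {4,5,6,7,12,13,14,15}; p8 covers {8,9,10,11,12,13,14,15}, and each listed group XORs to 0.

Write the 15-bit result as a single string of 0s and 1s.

Place data at non-parity positions: p1 p2 0 p4 1 0 1 p8 0 1 1 0 0 1 0
p1 (pos 1,3,5,7,9,11,13,15): XOR of data positions = 0⊕1⊕1⊕0⊕1⊕0⊕0 = 1
p2 (pos 2,3,6,7,10,11,14,15): XOR of data positions = 0⊕0⊕1⊕1⊕1⊕1⊕0 = 0
p4 (pos 4,5,6,7,12,13,14,15): XOR of data positions = 1⊕0⊕1⊕0⊕0⊕1⊕0 = 1
p8 (pos 8,9,10,11,12,13,14,15): XOR of data positions = 0⊕1⊕1⊕0⊕0⊕1⊕0 = 1
Codeword: 100110110110010

100110110110010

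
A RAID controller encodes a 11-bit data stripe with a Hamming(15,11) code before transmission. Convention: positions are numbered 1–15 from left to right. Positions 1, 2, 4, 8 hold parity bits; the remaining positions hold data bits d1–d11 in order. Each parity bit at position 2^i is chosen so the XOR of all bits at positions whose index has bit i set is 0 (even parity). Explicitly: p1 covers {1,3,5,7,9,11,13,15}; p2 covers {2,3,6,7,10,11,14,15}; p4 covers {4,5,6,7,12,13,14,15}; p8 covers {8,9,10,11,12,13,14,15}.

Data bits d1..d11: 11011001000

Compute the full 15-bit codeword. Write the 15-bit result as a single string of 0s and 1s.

001110101001000

Place data at non-parity positions: p1 p2 1 p4 1 0 1 p8 1 0 0 1 0 0 0
p1 (pos 1,3,5,7,9,11,13,15): XOR of data positions = 1⊕1⊕1⊕1⊕0⊕0⊕0 = 0
p2 (pos 2,3,6,7,10,11,14,15): XOR of data positions = 1⊕0⊕1⊕0⊕0⊕0⊕0 = 0
p4 (pos 4,5,6,7,12,13,14,15): XOR of data positions = 1⊕0⊕1⊕1⊕0⊕0⊕0 = 1
p8 (pos 8,9,10,11,12,13,14,15): XOR of data positions = 1⊕0⊕0⊕1⊕0⊕0⊕0 = 0
Codeword: 001110101001000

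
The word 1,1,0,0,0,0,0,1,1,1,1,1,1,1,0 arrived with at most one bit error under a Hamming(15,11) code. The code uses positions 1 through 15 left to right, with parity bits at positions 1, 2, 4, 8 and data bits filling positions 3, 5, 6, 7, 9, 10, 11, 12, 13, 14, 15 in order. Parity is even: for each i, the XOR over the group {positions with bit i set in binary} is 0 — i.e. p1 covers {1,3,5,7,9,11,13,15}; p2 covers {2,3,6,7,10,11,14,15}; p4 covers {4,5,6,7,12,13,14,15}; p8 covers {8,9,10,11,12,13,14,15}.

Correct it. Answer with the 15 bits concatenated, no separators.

110000011110110

s1 (pos 1,3,5,7,9,11,13,15): 1⊕0⊕0⊕0⊕1⊕1⊕1⊕0 = 0
s2 (pos 2,3,6,7,10,11,14,15): 1⊕0⊕0⊕0⊕1⊕1⊕1⊕0 = 0
s4 (pos 4,5,6,7,12,13,14,15): 0⊕0⊕0⊕0⊕1⊕1⊕1⊕0 = 1
s8 (pos 8,9,10,11,12,13,14,15): 1⊕1⊕1⊕1⊕1⊕1⊕1⊕0 = 1
Syndrome s8…s1 = 1100 → error at position 12.
Flip position 12: 110000011111110 → 110000011110110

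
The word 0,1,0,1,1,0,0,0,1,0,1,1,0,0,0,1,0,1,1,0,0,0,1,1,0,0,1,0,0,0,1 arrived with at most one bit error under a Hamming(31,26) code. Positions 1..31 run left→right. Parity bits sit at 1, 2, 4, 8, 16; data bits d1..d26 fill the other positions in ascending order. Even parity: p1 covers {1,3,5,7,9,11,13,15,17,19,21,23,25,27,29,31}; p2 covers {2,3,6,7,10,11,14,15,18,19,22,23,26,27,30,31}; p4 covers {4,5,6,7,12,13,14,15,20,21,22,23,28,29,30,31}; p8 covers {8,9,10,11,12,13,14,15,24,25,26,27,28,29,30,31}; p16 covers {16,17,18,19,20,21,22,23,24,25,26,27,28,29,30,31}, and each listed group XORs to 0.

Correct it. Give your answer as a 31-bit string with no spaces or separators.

0101100010110001011000010010001

s1 (pos 1,3,5,7,9,11,13,15,17,19,21,23,25,27,29,31): 0⊕0⊕1⊕0⊕1⊕1⊕0⊕0⊕0⊕1⊕0⊕1⊕0⊕1⊕0⊕1 = 1
s2 (pos 2,3,6,7,10,11,14,15,18,19,22,23,26,27,30,31): 1⊕0⊕0⊕0⊕0⊕1⊕0⊕0⊕1⊕1⊕0⊕1⊕0⊕1⊕0⊕1 = 1
s4 (pos 4,5,6,7,12,13,14,15,20,21,22,23,28,29,30,31): 1⊕1⊕0⊕0⊕1⊕0⊕0⊕0⊕0⊕0⊕0⊕1⊕0⊕0⊕0⊕1 = 1
s8 (pos 8,9,10,11,12,13,14,15,24,25,26,27,28,29,30,31): 0⊕1⊕0⊕1⊕1⊕0⊕0⊕0⊕1⊕0⊕0⊕1⊕0⊕0⊕0⊕1 = 0
s16 (pos 16,17,18,19,20,21,22,23,24,25,26,27,28,29,30,31): 1⊕0⊕1⊕1⊕0⊕0⊕0⊕1⊕1⊕0⊕0⊕1⊕0⊕0⊕0⊕1 = 1
Syndrome s16…s1 = 10111 → error at position 23.
Flip position 23: 0101100010110001011000110010001 → 0101100010110001011000010010001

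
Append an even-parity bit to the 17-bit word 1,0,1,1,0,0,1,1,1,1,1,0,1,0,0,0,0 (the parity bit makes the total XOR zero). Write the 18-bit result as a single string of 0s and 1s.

101100111110100001

XOR of the 17 data bits: 1⊕0⊕1⊕1⊕0⊕0⊕1⊕1⊕1⊕1⊕1⊕0⊕1⊕0⊕0⊕0⊕0 = 1
Parity bit = 1 (so all 18 bits XOR to 0).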